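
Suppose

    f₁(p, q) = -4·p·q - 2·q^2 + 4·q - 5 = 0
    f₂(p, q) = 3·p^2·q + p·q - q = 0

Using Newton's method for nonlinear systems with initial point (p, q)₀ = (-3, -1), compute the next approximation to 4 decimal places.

(-3.2782, 0.2056)

At (-3, -1): F = (-23.0000, -23.0000).
Jacobian J = [[-4·q, -4·p - 4·q + 4], [6·p·q + q, 3·p^2 + p - 1]].
At the point, J = [[4.0000, 20.0000], [17.0000, 23.0000]] (det J = -248.0000).
Solving J·Δ = −F gives Δ = (-0.2782, 1.2056).
Then the next iterate is (p, q)₁ = (-3.2782, 0.2056).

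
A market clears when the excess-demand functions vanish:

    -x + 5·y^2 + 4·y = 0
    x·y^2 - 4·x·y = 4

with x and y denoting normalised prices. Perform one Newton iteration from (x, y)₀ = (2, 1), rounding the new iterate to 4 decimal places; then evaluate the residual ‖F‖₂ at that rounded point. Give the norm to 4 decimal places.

4.1546

At (2, 1): F = (7.0000, -10.0000).
Jacobian J = [[-1, 10·y + 4], [y^2 - 4·y, 2·x·y - 4·x]].
At the point, J = [[-1.0000, 14.0000], [-3.0000, -4.0000]] (det J = 46.0000).
Solving J·Δ = −F gives Δ = (-2.4348, -0.6739).
Then the next iterate is (x, y)₁ = (-0.4348, 0.3261).
Re-evaluating at (-0.4348, 0.3261): F = (2.270906, -3.479084), so ‖F‖₂ = 4.1546.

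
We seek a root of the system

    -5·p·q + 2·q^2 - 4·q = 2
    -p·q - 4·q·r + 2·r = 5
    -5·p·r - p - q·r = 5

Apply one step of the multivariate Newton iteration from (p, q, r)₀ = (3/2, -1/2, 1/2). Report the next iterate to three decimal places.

At (3/2, -1/2, 1/2): F = (4.250, -2.250, -10.000).
Jacobian J = [[-5·q, -5·p + 4·q - 4, 0], [-q, -p - 4·r, -4·q + 2], [-5·r - 1, -r, -5·p - q]].
At the point, J = [[2.500, -13.500, 0.000], [0.500, -3.500, 4.000], [-3.500, -0.500, -7.000]] (det J = 208.000).
Solving J·Δ = −F gives Δ = (-4.160, -0.456, 0.684).
Then the next iterate is (p, q, r)₁ = (-2.660, -0.956, 1.184).

(-2.660, -0.956, 1.184)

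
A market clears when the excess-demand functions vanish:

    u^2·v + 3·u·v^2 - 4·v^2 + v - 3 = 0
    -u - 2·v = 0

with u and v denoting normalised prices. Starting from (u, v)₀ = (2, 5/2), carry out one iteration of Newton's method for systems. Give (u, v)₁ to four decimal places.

At (2, 5/2): F = (22.0000, -7.0000).
Jacobian J = [[2·u·v + 3·v^2, u^2 + 6·u·v - 8·v + 1], [-1, -2]].
At the point, J = [[28.7500, 15.0000], [-1.0000, -2.0000]] (det J = -42.5000).
Solving J·Δ = −F gives Δ = (1.4353, -4.2176).
Then the next iterate is (u, v)₁ = (3.4353, -1.7176).

(3.4353, -1.7176)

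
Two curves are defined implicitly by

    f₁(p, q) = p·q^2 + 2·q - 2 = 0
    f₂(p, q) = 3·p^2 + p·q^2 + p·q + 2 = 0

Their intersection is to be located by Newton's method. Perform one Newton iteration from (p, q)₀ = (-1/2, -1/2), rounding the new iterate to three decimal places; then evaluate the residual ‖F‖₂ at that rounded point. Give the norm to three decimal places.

At (-1/2, -1/2): F = (-3.125, 2.875).
Jacobian J = [[q^2, 2·p·q + 2], [6·p + q^2 + q, 2·p·q + p]].
At the point, J = [[0.250, 2.500], [-3.250, 0.000]] (det J = 8.125).
Solving J·Δ = −F gives Δ = (0.885, 1.162).
Then the next iterate is (p, q)₁ = (0.385, 0.662).
Re-evaluating at (0.385, 0.662): F = (-0.50728, 2.86827), so ‖F‖₂ = 2.913.

2.913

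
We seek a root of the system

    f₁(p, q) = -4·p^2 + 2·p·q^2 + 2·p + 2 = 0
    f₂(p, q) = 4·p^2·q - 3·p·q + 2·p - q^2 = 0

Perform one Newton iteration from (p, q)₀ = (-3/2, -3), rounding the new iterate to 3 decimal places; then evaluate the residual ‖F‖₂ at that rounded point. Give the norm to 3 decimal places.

16.840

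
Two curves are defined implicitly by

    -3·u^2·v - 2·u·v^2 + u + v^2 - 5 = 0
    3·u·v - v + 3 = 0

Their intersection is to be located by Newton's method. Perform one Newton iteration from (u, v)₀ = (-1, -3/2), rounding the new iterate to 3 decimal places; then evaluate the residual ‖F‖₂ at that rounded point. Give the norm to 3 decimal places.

At (-1, -3/2): F = (5.250, 9.000).
Jacobian J = [[-6·u·v - 2·v^2 + 1, -3·u^2 - 4·u·v + 2·v], [3·v, 3·u - 1]].
At the point, J = [[-12.500, -12.000], [-4.500, -4.000]] (det J = -4.000).
Solving J·Δ = −F gives Δ = (21.750, -22.219).
Then the next iterate is (u, v)₁ = (20.750, -23.719).
Re-evaluating at (20.750, -23.719): F = (7868.35189, -1449.78875), so ‖F‖₂ = 8000.803.

8000.803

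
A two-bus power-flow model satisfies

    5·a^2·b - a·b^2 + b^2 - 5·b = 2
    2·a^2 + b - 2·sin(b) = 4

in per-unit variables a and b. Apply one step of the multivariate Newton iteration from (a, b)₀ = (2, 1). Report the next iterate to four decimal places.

At (2, 1): F = (12.0000, 3.317058).
Jacobian J = [[10·a·b - b^2, 5·a^2 - 2·a·b + 2·b - 5], [4·a, -2·cos(b) + 1]].
At the point, J = [[19.0000, 13.0000], [8.0000, -0.080605]] (det J = -105.531488).
Solving J·Δ = −F gives Δ = (-0.4178, -0.3125).
Then the next iterate is (a, b)₁ = (1.5822, 0.6875).

(1.5822, 0.6875)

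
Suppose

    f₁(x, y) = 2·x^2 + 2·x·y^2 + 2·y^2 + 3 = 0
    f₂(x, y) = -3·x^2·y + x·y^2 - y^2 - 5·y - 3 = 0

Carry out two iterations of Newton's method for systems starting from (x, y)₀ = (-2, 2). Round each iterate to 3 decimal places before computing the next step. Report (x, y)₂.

(0.608, 0.392)

At (-2, 2): F = (3.000, -49.000).
Jacobian J = [[4·x + 2·y^2, 4·x·y + 4·y], [-6·x·y + y^2, -3·x^2 + 2·x·y - 2·y - 5]].
At the point, J = [[0.000, -8.000], [28.000, -29.000]] (det J = 224.000).
Solving J·Δ = −F gives Δ = (2.138, 0.375).
Then the next iterate is (x, y)₁ = (0.138, 2.375).
Round to (0.138, 2.375) and repeat: F = (15.87615, -19.87291), J = [[11.83325, 10.811], [3.67413, -9.15163]].
Δ = (0.470, -1.983), so (x, y)₂ = (0.608, 0.392).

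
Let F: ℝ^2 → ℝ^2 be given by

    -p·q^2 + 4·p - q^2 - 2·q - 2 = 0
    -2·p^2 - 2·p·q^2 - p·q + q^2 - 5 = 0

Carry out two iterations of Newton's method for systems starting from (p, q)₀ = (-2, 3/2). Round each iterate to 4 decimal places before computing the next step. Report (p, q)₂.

(1.7143, 0.9083)

At (-2, 3/2): F = (-10.7500, 1.2500).
Jacobian J = [[-q^2 + 4, -2·p·q - 2·q - 2], [-4·p - 2·q^2 - q, -4·p·q - p + 2·q]].
At the point, J = [[1.7500, 1.0000], [2.0000, 17.0000]] (det J = 27.7500).
Solving J·Δ = −F gives Δ = (6.6306, -0.8536).
Then the next iterate is (p, q)₁ = (4.6306, 0.6464).
Round to (4.6306, 0.6464) and repeat: F = (12.876950, -54.329934), J = [[3.582167, -9.279240], [-20.004466, -15.310679]].
Δ = (-2.9163, 0.2619), so (p, q)₂ = (1.7143, 0.9083).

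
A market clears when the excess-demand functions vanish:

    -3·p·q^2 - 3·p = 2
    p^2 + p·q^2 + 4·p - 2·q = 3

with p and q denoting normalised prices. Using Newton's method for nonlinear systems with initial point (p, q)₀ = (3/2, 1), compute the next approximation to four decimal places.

(1.0189, 0.0985)

At (3/2, 1): F = (-11.0000, 4.7500).
Jacobian J = [[-3·q^2 - 3, -6·p·q], [2·p + q^2 + 4, 2·p·q - 2]].
At the point, J = [[-6.0000, -9.0000], [8.0000, 1.0000]] (det J = 66.0000).
Solving J·Δ = −F gives Δ = (-0.4811, -0.9015).
Then the next iterate is (p, q)₁ = (1.0189, 0.0985).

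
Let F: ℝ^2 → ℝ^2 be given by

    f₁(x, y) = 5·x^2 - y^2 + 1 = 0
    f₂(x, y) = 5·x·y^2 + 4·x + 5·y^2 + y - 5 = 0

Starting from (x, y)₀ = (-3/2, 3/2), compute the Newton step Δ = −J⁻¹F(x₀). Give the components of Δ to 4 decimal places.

At (-3/2, 3/2): F = (10.0000, -15.1250).
Jacobian J = [[10·x, -2·y], [5·y^2 + 4, 10·x·y + 10·y + 1]].
At the point, J = [[-15.0000, -3.0000], [15.2500, -6.5000]] (det J = 143.2500).
Solving J·Δ = −F gives Δ = (0.7705, -0.5192).

(0.7705, -0.5192)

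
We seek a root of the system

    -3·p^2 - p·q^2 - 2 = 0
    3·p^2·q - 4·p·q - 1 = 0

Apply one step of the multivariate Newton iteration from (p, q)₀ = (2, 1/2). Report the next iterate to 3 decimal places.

(0.634, 1.616)

At (2, 1/2): F = (-14.500, 1.000).
Jacobian J = [[-6·p - q^2, -2·p·q], [6·p·q - 4·q, 3·p^2 - 4·p]].
At the point, J = [[-12.250, -2.000], [4.000, 4.000]] (det J = -41.000).
Solving J·Δ = −F gives Δ = (-1.366, 1.116).
Then the next iterate is (p, q)₁ = (0.634, 1.616).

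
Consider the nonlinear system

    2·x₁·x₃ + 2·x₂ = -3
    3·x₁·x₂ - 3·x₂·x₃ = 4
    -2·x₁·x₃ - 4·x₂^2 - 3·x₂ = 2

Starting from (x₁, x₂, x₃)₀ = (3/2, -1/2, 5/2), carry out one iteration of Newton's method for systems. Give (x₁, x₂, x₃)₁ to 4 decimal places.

(-0.1458, -0.6667, 2.1875)

At (3/2, -1/2, 5/2): F = (9.5000, -2.5000, -9.0000).
Jacobian J = [[2·x₃, 2, 2·x₁], [3·x₂, 3·x₁ - 3·x₃, -3·x₂], [-2·x₃, -8·x₂ - 3, -2·x₁]].
At the point, J = [[5.0000, 2.0000, 3.0000], [-1.5000, -3.0000, 1.5000], [-5.0000, 1.0000, -3.0000]] (det J = -36.0000).
Solving J·Δ = −F gives Δ = (-1.6458, -0.1667, -0.3125).
Then the next iterate is (x₁, x₂, x₃)₁ = (-0.1458, -0.6667, 2.1875).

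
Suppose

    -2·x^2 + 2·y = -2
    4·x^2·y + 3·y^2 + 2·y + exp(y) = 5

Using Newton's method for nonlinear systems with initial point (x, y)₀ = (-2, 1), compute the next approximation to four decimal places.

At (-2, 1): F = (-4.0000, 18.718282).
Jacobian J = [[-4·x, 2], [8·x·y, 4·x^2 + 6·y + exp(y) + 2]].
At the point, J = [[8.0000, 2.0000], [-16.0000, 26.718282]] (det J = 245.746255).
Solving J·Δ = −F gives Δ = (0.5872, -0.3489).
Then the next iterate is (x, y)₁ = (-1.4128, 0.6511).

(-1.4128, 0.6511)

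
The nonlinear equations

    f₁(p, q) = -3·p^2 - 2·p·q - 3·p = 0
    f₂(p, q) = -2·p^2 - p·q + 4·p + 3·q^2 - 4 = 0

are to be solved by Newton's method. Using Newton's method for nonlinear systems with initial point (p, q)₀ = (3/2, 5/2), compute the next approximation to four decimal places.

(0.6127, 1.2783)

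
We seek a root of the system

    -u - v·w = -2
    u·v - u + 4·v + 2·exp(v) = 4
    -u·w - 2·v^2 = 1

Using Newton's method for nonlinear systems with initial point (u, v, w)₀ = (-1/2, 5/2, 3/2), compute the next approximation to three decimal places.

At (-1/2, 5/2, 3/2): F = (-1.250, 29.61499, -12.750).
Jacobian J = [[-1, -w, -v], [v - 1, u + 2·exp(v) + 4, 0], [-w, -4·v, -u]].
At the point, J = [[-1.000, -1.500, -2.500], [1.500, 27.86499, 0.000], [-1.500, -10.000, 0.500]] (det J = -79.80120).
Solving J·Δ = −F gives Δ = (-1.792, -0.966, 0.797).
Then the next iterate is (u, v, w)₁ = (-2.292, 1.534, 2.297).

(-2.292, 1.534, 2.297)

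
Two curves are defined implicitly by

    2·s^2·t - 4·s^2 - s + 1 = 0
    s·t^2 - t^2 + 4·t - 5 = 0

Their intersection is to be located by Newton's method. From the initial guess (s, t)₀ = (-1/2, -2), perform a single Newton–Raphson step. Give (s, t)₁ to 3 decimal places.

At (-1/2, -2): F = (-0.500, -19.000).
Jacobian J = [[4·s·t - 8·s - 1, 2·s^2], [t^2, 2·s·t - 2·t + 4]].
At the point, J = [[7.000, 0.500], [4.000, 10.000]] (det J = 68.000).
Solving J·Δ = −F gives Δ = (-0.066, 1.926).
Then the next iterate is (s, t)₁ = (-0.566, -0.074).

(-0.566, -0.074)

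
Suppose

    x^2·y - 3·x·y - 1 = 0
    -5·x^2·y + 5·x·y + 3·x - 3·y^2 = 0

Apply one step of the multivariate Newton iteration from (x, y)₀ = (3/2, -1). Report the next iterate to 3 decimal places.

(1.000, -0.444)

At (3/2, -1): F = (1.250, 5.250).
Jacobian J = [[2·x·y - 3·y, x^2 - 3·x], [-10·x·y + 5·y + 3, -5·x^2 + 5·x - 6·y]].
At the point, J = [[0.000, -2.250], [13.000, 2.250]] (det J = 29.250).
Solving J·Δ = −F gives Δ = (-0.500, 0.556).
Then the next iterate is (x, y)₁ = (1.000, -0.444).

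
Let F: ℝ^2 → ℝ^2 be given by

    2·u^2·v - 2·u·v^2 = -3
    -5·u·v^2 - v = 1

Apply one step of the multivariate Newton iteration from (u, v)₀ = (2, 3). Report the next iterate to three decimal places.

(1.121, 2.108)

At (2, 3): F = (-9.000, -94.000).
Jacobian J = [[4·u·v - 2·v^2, 2·u^2 - 4·u·v], [-5·v^2, -10·u·v - 1]].
At the point, J = [[6.000, -16.000], [-45.000, -61.000]] (det J = -1086.000).
Solving J·Δ = −F gives Δ = (-0.879, -0.892).
Then the next iterate is (u, v)₁ = (1.121, 2.108).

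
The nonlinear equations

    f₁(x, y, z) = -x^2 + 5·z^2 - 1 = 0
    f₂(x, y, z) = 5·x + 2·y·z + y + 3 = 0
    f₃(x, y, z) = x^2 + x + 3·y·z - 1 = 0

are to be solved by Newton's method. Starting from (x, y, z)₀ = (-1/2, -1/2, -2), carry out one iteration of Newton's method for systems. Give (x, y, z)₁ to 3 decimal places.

At (-1/2, -1/2, -2): F = (18.750, 2.000, 1.750).
Jacobian J = [[-2·x, 0, 10·z], [5, 2·z + 1, 2·y], [2·x + 1, 3·z, 3·y]].
At the point, J = [[1.000, 0.000, -20.000], [5.000, -3.000, -1.000], [0.000, -6.000, -1.500]] (det J = 598.500).
Solving J·Δ = −F gives Δ = (-0.179, 0.060, 0.929).
Then the next iterate is (x, y, z)₁ = (-0.679, -0.440, -1.071).

(-0.679, -0.440, -1.071)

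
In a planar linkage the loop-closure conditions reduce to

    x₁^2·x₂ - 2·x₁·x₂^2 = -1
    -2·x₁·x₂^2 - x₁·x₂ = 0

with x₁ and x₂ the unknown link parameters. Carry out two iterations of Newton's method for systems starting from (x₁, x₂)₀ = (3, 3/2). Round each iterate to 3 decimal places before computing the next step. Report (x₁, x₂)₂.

At (3, 3/2): F = (1.000, -18.000).
Jacobian J = [[2·x₁·x₂ - 2·x₂^2, x₁^2 - 4·x₁·x₂], [-2·x₂^2 - x₂, -4·x₁·x₂ - x₁]].
At the point, J = [[4.500, -9.000], [-6.000, -21.000]] (det J = -148.500).
Solving J·Δ = −F gives Δ = (-1.232, -0.505).
Then the next iterate is (x₁, x₂)₁ = (1.768, 0.995).
Round to (1.768, 0.995) and repeat: F = (0.60947, -5.25989), J = [[1.53827, -3.91082], [-2.97505, -8.80464]].
Δ = (-1.030, -0.249), so (x₁, x₂)₂ = (0.738, 0.746).

(0.738, 0.746)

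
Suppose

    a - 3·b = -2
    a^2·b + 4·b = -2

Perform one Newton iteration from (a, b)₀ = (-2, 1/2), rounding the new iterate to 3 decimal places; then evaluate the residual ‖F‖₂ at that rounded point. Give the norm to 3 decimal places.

At (-2, 1/2): F = (-1.500, 6.000).
Jacobian J = [[1, -3], [2·a·b, a^2 + 4]].
At the point, J = [[1.000, -3.000], [-2.000, 8.000]] (det J = 2.000).
Solving J·Δ = −F gives Δ = (-3.000, -1.500).
Then the next iterate is (a, b)₁ = (-5.000, -1.000).
Re-evaluating at (-5.000, -1.000): F = (0.000, -27.000), so ‖F‖₂ = 27.000.

27.000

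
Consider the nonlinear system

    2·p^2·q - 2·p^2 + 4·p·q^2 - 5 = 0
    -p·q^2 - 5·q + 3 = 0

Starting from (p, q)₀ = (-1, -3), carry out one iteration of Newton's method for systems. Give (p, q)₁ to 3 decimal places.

(-1.482, -0.151)

At (-1, -3): F = (-49.000, 27.000).
Jacobian J = [[4·p·q - 4·p + 4·q^2, 2·p^2 + 8·p·q], [-q^2, -2·p·q - 5]].
At the point, J = [[52.000, 26.000], [-9.000, -11.000]] (det J = -338.000).
Solving J·Δ = −F gives Δ = (-0.482, 2.849).
Then the next iterate is (p, q)₁ = (-1.482, -0.151).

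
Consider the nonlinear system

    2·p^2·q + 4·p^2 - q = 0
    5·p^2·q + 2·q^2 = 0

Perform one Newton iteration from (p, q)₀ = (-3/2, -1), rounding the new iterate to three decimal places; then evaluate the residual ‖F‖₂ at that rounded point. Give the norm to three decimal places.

2.104

At (-3/2, -1): F = (5.500, -9.250).
Jacobian J = [[4·p·q + 8·p, 2·p^2 - 1], [10·p·q, 5·p^2 + 4·q]].
At the point, J = [[-6.000, 3.500], [15.000, 7.250]] (det J = -96.000).
Solving J·Δ = −F gives Δ = (0.753, -0.281).
Then the next iterate is (p, q)₁ = (-0.747, -1.281).
Re-evaluating at (-0.747, -1.281): F = (2.08342, -0.29213), so ‖F‖₂ = 2.104.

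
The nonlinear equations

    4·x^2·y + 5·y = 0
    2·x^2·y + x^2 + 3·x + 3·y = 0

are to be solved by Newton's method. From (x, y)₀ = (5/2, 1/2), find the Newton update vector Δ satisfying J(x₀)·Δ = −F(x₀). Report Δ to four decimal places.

At (5/2, 1/2): F = (15.0000, 21.5000).
Jacobian J = [[8·x·y, 4·x^2 + 5], [4·x·y + 2·x + 3, 2·x^2 + 3]].
At the point, J = [[10.0000, 30.0000], [13.0000, 15.5000]] (det J = -235.0000).
Solving J·Δ = −F gives Δ = (-1.7553, 0.0851).

(-1.7553, 0.0851)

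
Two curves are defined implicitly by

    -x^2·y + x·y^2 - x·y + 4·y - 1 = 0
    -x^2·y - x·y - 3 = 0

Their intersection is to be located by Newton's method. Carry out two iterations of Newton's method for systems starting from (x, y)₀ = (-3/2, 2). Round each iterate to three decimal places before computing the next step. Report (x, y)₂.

At (-3/2, 2): F = (-0.500, -4.500).
Jacobian J = [[-2·x·y + y^2 - y, -x^2 + 2·x·y - x + 4], [-2·x·y - y, -x^2 - x]].
At the point, J = [[8.000, -2.750], [4.000, -0.750]] (det J = 5.000).
Solving J·Δ = −F gives Δ = (2.400, 6.800).
Then the next iterate is (x, y)₁ = (0.900, 8.800).
Round to (0.900, 8.800) and repeat: F = (88.848, -18.048), J = [[52.800, 18.130], [-24.640, -1.710]].
Δ = (-0.492, -3.468), so (x, y)₂ = (0.408, 5.332).

(0.408, 5.332)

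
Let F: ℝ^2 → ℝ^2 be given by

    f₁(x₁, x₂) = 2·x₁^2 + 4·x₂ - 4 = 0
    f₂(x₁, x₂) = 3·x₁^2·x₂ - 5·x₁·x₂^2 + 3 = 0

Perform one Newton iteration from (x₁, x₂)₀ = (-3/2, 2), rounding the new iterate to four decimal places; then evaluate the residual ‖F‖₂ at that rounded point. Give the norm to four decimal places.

10.5783

At (-3/2, 2): F = (8.5000, 46.5000).
Jacobian J = [[4·x₁, 4], [6·x₁·x₂ - 5·x₂^2, 3·x₁^2 - 10·x₁·x₂]].
At the point, J = [[-6.0000, 4.0000], [-38.0000, 36.7500]] (det J = -68.5000).
Solving J·Δ = −F gives Δ = (1.8449, 0.6423).
Then the next iterate is (x₁, x₂)₁ = (0.3449, 2.6423).
Re-evaluating at (0.3449, 2.6423): F = (6.807112, -8.097074), so ‖F‖₂ = 10.5783.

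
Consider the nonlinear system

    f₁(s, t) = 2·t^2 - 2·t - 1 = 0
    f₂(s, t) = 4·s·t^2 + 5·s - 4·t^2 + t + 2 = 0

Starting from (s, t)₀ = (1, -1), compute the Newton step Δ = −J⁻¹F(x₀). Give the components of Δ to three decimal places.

(-0.722, 0.500)

At (1, -1): F = (3.000, 6.000).
Jacobian J = [[0, 4·t - 2], [4·t^2 + 5, 8·s·t - 8·t + 1]].
At the point, J = [[0.000, -6.000], [9.000, 1.000]] (det J = 54.000).
Solving J·Δ = −F gives Δ = (-0.722, 0.500).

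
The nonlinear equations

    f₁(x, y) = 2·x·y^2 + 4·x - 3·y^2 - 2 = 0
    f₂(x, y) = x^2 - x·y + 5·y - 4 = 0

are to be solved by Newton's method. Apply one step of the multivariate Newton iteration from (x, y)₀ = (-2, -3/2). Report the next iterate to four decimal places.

(-2.3594, -0.1283)

At (-2, -3/2): F = (-25.7500, -10.5000).
Jacobian J = [[2·y^2 + 4, 4·x·y - 6·y], [2·x - y, -x + 5]].
At the point, J = [[8.5000, 21.0000], [-2.5000, 7.0000]] (det J = 112.0000).
Solving J·Δ = −F gives Δ = (-0.3594, 1.3717).
Then the next iterate is (x, y)₁ = (-2.3594, -0.1283).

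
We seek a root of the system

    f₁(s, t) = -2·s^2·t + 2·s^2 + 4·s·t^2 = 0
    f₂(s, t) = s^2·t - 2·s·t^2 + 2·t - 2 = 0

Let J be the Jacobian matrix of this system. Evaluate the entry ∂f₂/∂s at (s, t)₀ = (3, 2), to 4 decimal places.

4.0000

∂f₂/∂s = 2·s·t - 2·t^2.
At (3, 2) this is 4.0000.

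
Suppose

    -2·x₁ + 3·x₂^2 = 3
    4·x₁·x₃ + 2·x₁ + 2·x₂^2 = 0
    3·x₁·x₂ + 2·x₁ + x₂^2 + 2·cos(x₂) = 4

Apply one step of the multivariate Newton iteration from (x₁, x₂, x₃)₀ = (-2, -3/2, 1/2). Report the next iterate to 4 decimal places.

(-4.7992, -0.0168, -2.4495)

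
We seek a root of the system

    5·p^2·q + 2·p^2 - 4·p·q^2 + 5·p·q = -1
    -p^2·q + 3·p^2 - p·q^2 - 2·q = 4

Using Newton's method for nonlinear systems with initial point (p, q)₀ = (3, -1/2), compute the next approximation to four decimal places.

(1.6921, -0.4236)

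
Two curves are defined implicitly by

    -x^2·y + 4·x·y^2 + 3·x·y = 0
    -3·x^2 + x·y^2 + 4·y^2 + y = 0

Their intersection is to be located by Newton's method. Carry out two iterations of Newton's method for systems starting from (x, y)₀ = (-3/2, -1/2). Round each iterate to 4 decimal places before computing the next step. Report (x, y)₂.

At (-3/2, -1/2): F = (1.8750, -6.6250).
Jacobian J = [[-2·x·y + 4·y^2 + 3·y, -x^2 + 8·x·y + 3·x], [-6·x + y^2, 2·x·y + 8·y + 1]].
At the point, J = [[-2.0000, -0.7500], [9.2500, -1.5000]] (det J = 9.9375).
Solving J·Δ = −F gives Δ = (0.7830, 0.4119).
Then the next iterate is (x, y)₁ = (-0.7170, -0.0881).
Round to (-0.7170, -0.0881) and repeat: F = (0.212534, -1.604886), J = [[-0.359589, -2.159747], [4.309762, 0.421535]].
Δ = (0.3688, 0.0370), so (x, y)₂ = (-0.3482, -0.0511).

(-0.3482, -0.0511)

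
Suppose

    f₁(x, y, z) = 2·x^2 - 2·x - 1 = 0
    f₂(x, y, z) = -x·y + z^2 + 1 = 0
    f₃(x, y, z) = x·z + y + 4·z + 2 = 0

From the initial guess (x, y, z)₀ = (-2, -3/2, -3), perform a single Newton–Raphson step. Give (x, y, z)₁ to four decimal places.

At (-2, -3/2, -3): F = (11.0000, 7.0000, -5.5000).
Jacobian J = [[4·x - 2, 0, 0], [-y, -x, 2·z], [z, 1, x + 4]].
At the point, J = [[-10.0000, 0.0000, 0.0000], [1.5000, 2.0000, -6.0000], [-3.0000, 1.0000, 2.0000]] (det J = -100.0000).
Solving J·Δ = −F gives Δ = (1.1000, 3.5500, 2.6250).
Then the next iterate is (x, y, z)₁ = (-0.9000, 2.0500, -0.3750).

(-0.9000, 2.0500, -0.3750)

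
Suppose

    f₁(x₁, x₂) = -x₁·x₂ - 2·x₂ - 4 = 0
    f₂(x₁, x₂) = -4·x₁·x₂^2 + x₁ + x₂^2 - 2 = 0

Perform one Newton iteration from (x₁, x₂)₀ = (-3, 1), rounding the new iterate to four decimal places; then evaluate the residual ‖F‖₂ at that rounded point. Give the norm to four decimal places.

At (-3, 1): F = (-3.0000, 8.0000).
Jacobian J = [[-x₂, -x₁ - 2], [-4·x₂^2 + 1, -8·x₁·x₂ + 2·x₂]].
At the point, J = [[-1.0000, 1.0000], [-3.0000, 26.0000]] (det J = -23.0000).
Solving J·Δ = −F gives Δ = (-3.7391, -0.7391).
Then the next iterate is (x₁, x₂)₁ = (-6.7391, 0.2609).
Re-evaluating at (-6.7391, 0.2609): F = (-2.763569, -6.836141), so ‖F‖₂ = 7.3736.

7.3736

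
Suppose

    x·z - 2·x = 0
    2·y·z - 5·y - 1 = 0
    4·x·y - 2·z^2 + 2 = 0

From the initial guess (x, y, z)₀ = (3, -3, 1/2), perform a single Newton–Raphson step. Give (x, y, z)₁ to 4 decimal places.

(1.5682, -1.4261, 1.2841)

At (3, -3, 1/2): F = (-4.5000, 11.0000, -34.5000).
Jacobian J = [[z - 2, 0, x], [0, 2·z - 5, 2·y], [4·y, 4·x, -4·z]].
At the point, J = [[-1.5000, 0.0000, 3.0000], [0.0000, -4.0000, -6.0000], [-12.0000, 12.0000, -2.0000]] (det J = -264.0000).
Solving J·Δ = −F gives Δ = (-1.4318, 1.5739, 0.7841).
Then the next iterate is (x, y, z)₁ = (1.5682, -1.4261, 1.2841).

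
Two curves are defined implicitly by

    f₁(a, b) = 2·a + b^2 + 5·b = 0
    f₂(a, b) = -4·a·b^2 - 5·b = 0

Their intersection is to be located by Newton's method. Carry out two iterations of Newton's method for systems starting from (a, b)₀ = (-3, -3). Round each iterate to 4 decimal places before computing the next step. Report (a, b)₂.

At (-3, -3): F = (-12.0000, 123.0000).
Jacobian J = [[2, 2·b + 5], [-4·b^2, -8·a·b - 5]].
At the point, J = [[2.0000, -1.0000], [-36.0000, -77.0000]] (det J = -190.0000).
Solving J·Δ = −F gives Δ = (5.5105, -0.9789).
Then the next iterate is (a, b)₁ = (2.5105, -3.9789).
Round to (2.5105, -3.9789) and repeat: F = (0.958145, -139.086881), J = [[2.0000, -2.9578], [-63.326581, 74.912228]].
Δ = (-9.0605, -5.8026), so (a, b)₂ = (-6.5500, -9.7815).

(-6.5500, -9.7815)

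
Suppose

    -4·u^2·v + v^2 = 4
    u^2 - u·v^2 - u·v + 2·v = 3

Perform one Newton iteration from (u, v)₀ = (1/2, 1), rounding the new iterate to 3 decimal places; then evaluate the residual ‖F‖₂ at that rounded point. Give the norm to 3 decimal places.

11.000

At (1/2, 1): F = (-4.000, -1.750).
Jacobian J = [[-8·u·v, -4·u^2 + 2·v], [2·u - v^2 - v, -2·u·v - u + 2]].
At the point, J = [[-4.000, 1.000], [-1.000, 0.500]] (det J = -1.000).
Solving J·Δ = −F gives Δ = (-0.250, 3.000).
Then the next iterate is (u, v)₁ = (0.250, 4.000).
Re-evaluating at (0.250, 4.000): F = (11.000, 0.06250), so ‖F‖₂ = 11.000.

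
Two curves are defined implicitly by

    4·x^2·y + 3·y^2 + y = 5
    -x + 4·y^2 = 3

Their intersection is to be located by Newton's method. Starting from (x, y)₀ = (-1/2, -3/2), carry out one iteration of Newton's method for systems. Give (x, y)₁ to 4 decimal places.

At (-1/2, -3/2): F = (-1.2500, 6.5000).
Jacobian J = [[8·x·y, 4·x^2 + 6·y + 1], [-1, 8·y]].
At the point, J = [[6.0000, -7.0000], [-1.0000, -12.0000]] (det J = -79.0000).
Solving J·Δ = −F gives Δ = (0.7658, 0.4778).
Then the next iterate is (x, y)₁ = (0.2658, -1.0222).

(0.2658, -1.0222)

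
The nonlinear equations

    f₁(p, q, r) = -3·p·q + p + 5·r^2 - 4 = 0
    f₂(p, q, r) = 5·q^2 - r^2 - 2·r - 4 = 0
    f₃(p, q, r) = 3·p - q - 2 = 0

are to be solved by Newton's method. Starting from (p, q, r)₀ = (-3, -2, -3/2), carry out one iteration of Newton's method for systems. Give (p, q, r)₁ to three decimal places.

At (-3, -2, -3/2): F = (-13.750, 16.750, -9.000).
Jacobian J = [[-3·q + 1, -3·p, 10·r], [0, 10·q, -2·r - 2], [3, -1, 0]].
At the point, J = [[7.000, 9.000, -15.000], [0.000, -20.000, 1.000], [3.000, -1.000, 0.000]] (det J = -866.000).
Solving J·Δ = −F gives Δ = (3.298, 0.895, 1.160).
Then the next iterate is (p, q, r)₁ = (0.298, -1.105, -0.340).

(0.298, -1.105, -0.340)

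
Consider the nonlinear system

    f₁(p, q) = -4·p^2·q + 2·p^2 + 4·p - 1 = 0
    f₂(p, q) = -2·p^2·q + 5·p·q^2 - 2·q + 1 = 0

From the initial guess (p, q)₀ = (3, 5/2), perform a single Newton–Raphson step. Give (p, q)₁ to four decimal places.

At (3, 5/2): F = (-61.0000, 44.7500).
Jacobian J = [[-8·p·q + 4·p + 4, -4·p^2], [-4·p·q + 5·q^2, -2·p^2 + 10·p·q - 2]].
At the point, J = [[-44.0000, -36.0000], [1.2500, 55.0000]] (det J = -2375.0000).
Solving J·Δ = −F gives Δ = (-0.7343, -0.7969).
Then the next iterate is (p, q)₁ = (2.2657, 1.7031).

(2.2657, 1.7031)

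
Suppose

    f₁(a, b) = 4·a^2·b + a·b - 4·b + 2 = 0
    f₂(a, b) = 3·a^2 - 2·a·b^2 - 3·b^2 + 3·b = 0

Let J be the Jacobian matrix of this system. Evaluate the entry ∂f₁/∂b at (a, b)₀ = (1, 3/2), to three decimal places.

1.000

∂f₁/∂b = 4·a^2 + a - 4.
At (1, 3/2) this is 1.000.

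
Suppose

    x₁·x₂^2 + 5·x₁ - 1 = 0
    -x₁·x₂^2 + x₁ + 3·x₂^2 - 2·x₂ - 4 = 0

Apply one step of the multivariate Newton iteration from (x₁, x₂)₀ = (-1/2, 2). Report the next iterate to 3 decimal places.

At (-1/2, 2): F = (-5.500, 5.500).
Jacobian J = [[x₂^2 + 5, 2·x₁·x₂], [-x₂^2 + 1, -2·x₁·x₂ + 6·x₂ - 2]].
At the point, J = [[9.000, -2.000], [-3.000, 12.000]] (det J = 102.000).
Solving J·Δ = −F gives Δ = (0.539, -0.324).
Then the next iterate is (x₁, x₂)₁ = (0.039, 1.676).

(0.039, 1.676)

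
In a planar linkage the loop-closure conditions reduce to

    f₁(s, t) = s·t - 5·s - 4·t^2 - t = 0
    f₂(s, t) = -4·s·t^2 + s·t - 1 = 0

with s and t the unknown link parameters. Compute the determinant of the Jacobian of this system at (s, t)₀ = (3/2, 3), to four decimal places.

-706.5000

J = [[t - 5, s - 8·t - 1], [-4·t^2 + t, -8·s·t + s]].
At the point, J = [[-2.0000, -23.5000], [-33.0000, -34.5000]].
det J = -706.5000.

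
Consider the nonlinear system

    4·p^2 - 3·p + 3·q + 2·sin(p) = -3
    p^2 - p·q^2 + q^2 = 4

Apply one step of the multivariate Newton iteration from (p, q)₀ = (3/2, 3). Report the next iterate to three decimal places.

(-2.398, 8.712)

At (3/2, 3): F = (18.49499, -6.250).
Jacobian J = [[8·p + 2·cos(p) - 3, 3], [2·p - q^2, -2·p·q + 2·q]].
At the point, J = [[9.14147, 3.000], [-6.000, -3.000]] (det J = -9.42442).
Solving J·Δ = −F gives Δ = (-3.898, 5.712).
Then the next iterate is (p, q)₁ = (-2.398, 8.712).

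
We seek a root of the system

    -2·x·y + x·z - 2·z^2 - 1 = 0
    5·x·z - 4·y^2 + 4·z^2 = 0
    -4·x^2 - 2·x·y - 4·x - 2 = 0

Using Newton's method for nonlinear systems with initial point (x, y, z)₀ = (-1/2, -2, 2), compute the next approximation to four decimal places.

At (-1/2, -2, 2): F = (-12.0000, -5.0000, -3.0000).
Jacobian J = [[-2·y + z, -2·x, x - 4·z], [5·z, -8·y, 5·x + 8·z], [-8·x - 2·y - 4, -2·x, 0]].
At the point, J = [[6.0000, 1.0000, -8.5000], [10.0000, 16.0000, 13.5000], [4.0000, 1.0000, 0.0000]] (det J = 432.0000).
Solving J·Δ = −F gives Δ = (0.5648, 0.7407, -0.9259).
Then the next iterate is (x, y, z)₁ = (0.0648, -1.2593, 1.0741).

(0.0648, -1.2593, 1.0741)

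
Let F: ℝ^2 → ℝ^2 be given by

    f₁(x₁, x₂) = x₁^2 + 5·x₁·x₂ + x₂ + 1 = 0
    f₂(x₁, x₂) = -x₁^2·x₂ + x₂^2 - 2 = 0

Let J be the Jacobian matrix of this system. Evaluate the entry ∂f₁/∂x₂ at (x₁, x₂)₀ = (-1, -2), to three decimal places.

-4.000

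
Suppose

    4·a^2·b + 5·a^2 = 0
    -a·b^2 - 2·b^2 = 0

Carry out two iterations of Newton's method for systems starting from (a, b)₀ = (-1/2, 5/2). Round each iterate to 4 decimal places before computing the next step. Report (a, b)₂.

At (-1/2, 5/2): F = (3.7500, -9.3750).
Jacobian J = [[8·a·b + 10·a, 4·a^2], [-b^2, -2·a·b - 4·b]].
At the point, J = [[-15.0000, 1.0000], [-6.2500, -7.5000]] (det J = 118.7500).
Solving J·Δ = −F gives Δ = (0.1579, -1.3816).
Then the next iterate is (a, b)₁ = (-0.3421, 1.1184).
Round to (-0.3421, 1.1184) and repeat: F = (1.108718, -2.073732), J = [[-6.481837, 0.468130], [-1.250819, -3.708391]].
Δ = (0.1276, -0.6022), so (a, b)₂ = (-0.2145, 0.5162).

(-0.2145, 0.5162)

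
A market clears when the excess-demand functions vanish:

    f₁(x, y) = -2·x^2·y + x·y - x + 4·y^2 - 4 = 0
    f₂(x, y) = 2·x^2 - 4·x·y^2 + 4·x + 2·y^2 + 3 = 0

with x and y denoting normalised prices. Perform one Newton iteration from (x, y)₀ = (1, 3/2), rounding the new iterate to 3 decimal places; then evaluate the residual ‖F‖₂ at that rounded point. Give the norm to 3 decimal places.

11.843

At (1, 3/2): F = (2.500, 4.500).
Jacobian J = [[-4·x·y + y - 1, -2·x^2 + x + 8·y], [4·x - 4·y^2 + 4, -8·x·y + 4·y]].
At the point, J = [[-5.500, 11.000], [-1.000, -6.000]] (det J = 44.000).
Solving J·Δ = −F gives Δ = (1.466, 0.506).
Then the next iterate is (x, y)₁ = (2.466, 2.006).
Re-evaluating at (2.466, 2.006): F = (-9.82066, -6.61871), so ‖F‖₂ = 11.843.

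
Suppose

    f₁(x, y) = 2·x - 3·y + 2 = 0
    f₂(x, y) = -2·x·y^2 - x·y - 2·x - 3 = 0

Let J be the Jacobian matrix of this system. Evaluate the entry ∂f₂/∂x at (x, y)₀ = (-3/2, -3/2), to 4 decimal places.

∂f₂/∂x = -2·y^2 - y - 2.
At (-3/2, -3/2) this is -5.0000.

-5.0000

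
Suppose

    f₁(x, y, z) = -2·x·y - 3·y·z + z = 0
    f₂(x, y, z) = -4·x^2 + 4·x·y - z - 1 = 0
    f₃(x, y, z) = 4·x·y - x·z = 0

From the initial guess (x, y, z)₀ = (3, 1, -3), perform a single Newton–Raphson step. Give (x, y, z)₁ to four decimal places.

At (3, 1, -3): F = (0.0000, -22.0000, 21.0000).
Jacobian J = [[-2·y, -2·x - 3·z, -3·y + 1], [-8·x + 4·y, 4·x, -1], [4·y - z, 4·x, -x]].
At the point, J = [[-2.0000, 3.0000, -2.0000], [-20.0000, 12.0000, -1.0000], [7.0000, 12.0000, -3.0000]] (det J = 495.0000).
Solving J·Δ = −F gives Δ = (-1.5576, -0.7232, 0.4727).
Then the next iterate is (x, y, z)₁ = (1.4424, 0.2768, -2.5273).

(1.4424, 0.2768, -2.5273)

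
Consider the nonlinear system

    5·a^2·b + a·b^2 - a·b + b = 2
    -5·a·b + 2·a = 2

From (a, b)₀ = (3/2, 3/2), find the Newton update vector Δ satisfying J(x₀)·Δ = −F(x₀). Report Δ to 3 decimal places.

At (3/2, 3/2): F = (17.500, -10.250).
Jacobian J = [[10·a·b + b^2 - b, 5·a^2 + 2·a·b - a + 1], [-5·b + 2, -5·a]].
At the point, J = [[23.250, 15.250], [-5.500, -7.500]] (det J = -90.500).
Solving J·Δ = −F gives Δ = (0.277, -1.570).

(0.277, -1.570)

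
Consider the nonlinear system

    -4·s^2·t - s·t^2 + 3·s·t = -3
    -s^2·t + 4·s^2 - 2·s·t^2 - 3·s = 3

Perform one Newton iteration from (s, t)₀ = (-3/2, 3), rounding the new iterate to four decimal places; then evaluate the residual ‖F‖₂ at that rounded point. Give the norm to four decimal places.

10.5969

At (-3/2, 3): F = (-24.0000, 30.7500).
Jacobian J = [[-8·s·t - t^2 + 3·t, -4·s^2 - 2·s·t + 3·s], [-2·s·t + 8·s - 2·t^2 - 3, -s^2 - 4·s·t]].
At the point, J = [[36.0000, -4.5000], [-24.0000, 15.7500]] (det J = 459.0000).
Solving J·Δ = −F gives Δ = (0.5221, -1.1569).
Then the next iterate is (s, t)₁ = (-0.9779, 1.8431).
Re-evaluating at (-0.9779, 1.8431): F = (-6.135300, 8.640206), so ‖F‖₂ = 10.5969.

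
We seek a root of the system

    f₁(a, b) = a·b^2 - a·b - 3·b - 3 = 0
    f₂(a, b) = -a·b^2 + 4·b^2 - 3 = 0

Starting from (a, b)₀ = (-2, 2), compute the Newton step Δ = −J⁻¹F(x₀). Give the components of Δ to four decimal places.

(10.2500, 0.8333)

At (-2, 2): F = (-13.0000, 21.0000).
Jacobian J = [[b^2 - b, 2·a·b - a - 3], [-b^2, -2·a·b + 8·b]].
At the point, J = [[2.0000, -9.0000], [-4.0000, 24.0000]] (det J = 12.0000).
Solving J·Δ = −F gives Δ = (10.2500, 0.8333).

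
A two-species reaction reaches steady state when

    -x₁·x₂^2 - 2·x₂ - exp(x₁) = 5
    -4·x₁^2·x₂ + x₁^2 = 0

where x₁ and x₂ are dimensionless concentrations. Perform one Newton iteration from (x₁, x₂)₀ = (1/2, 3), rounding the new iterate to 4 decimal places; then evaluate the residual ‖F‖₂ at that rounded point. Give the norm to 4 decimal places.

At (1/2, 3): F = (-17.148721, -2.7500).
Jacobian J = [[-x₂^2 - exp(x₁), -2·x₁·x₂ - 2], [-8·x₁·x₂ + 2·x₁, -4·x₁^2]].
At the point, J = [[-10.648721, -5.0000], [-11.0000, -1.0000]] (det J = -44.351279).
Solving J·Δ = −F gives Δ = (0.0766, -3.5930).
Then the next iterate is (x₁, x₂)₁ = (0.5766, -0.5930).
Re-evaluating at (0.5766, -0.5930): F = (-5.796737, 1.121081), so ‖F‖₂ = 5.9041.

5.9041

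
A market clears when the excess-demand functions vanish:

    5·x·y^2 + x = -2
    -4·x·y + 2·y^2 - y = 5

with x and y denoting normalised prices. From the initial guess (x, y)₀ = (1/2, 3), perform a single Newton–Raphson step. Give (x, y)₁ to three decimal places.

(0.222, 2.185)

At (1/2, 3): F = (25.000, 4.000).
Jacobian J = [[5·y^2 + 1, 10·x·y], [-4·y, -4·x + 4·y - 1]].
At the point, J = [[46.000, 15.000], [-12.000, 9.000]] (det J = 594.000).
Solving J·Δ = −F gives Δ = (-0.278, -0.815).
Then the next iterate is (x, y)₁ = (0.222, 2.185).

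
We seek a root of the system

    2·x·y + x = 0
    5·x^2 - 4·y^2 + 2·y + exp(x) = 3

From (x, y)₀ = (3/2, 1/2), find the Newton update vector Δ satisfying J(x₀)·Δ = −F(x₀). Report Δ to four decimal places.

(-0.7077, -0.5282)

At (3/2, 1/2): F = (3.0000, 12.731689).
Jacobian J = [[2·y + 1, 2·x], [10·x + exp(x), -8·y + 2]].
At the point, J = [[2.0000, 3.0000], [19.481689, -2.0000]] (det J = -62.445067).
Solving J·Δ = −F gives Δ = (-0.7077, -0.5282).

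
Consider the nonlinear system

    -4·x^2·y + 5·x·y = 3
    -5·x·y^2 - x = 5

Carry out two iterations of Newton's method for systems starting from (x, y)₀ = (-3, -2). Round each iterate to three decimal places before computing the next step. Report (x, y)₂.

At (-3, -2): F = (99.000, 58.000).
Jacobian J = [[-8·x·y + 5·y, -4·x^2 + 5·x], [-5·y^2 - 1, -10·x·y]].
At the point, J = [[-58.000, -51.000], [-21.000, -60.000]] (det J = 2409.000).
Solving J·Δ = −F gives Δ = (1.238, 0.533).
Then the next iterate is (x, y)₁ = (-1.762, -1.467).
Round to (-1.762, -1.467) and repeat: F = (28.14232, 15.72190), J = [[-28.01383, -21.22858], [-11.76045, -25.84854]].
Δ = (0.830, 0.231), so (x, y)₂ = (-0.932, -1.236).

(-0.932, -1.236)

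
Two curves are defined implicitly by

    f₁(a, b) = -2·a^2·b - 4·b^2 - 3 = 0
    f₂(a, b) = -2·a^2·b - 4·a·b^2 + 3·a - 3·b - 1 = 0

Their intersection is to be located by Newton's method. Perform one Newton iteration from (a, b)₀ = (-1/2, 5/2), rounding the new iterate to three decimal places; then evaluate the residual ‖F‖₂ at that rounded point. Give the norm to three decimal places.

At (-1/2, 5/2): F = (-29.250, 1.250).
Jacobian J = [[-4·a·b, -2·a^2 - 8·b], [-4·a·b - 4·b^2 + 3, -2·a^2 - 8·a·b - 3]].
At the point, J = [[5.000, -20.500], [-17.000, 6.500]] (det J = -316.000).
Solving J·Δ = −F gives Δ = (-0.521, -1.554).
Then the next iterate is (a, b)₁ = (-1.021, 0.946).
Re-evaluating at (-1.021, 0.946): F = (-8.55196, -5.21846), so ‖F‖₂ = 10.018.

10.018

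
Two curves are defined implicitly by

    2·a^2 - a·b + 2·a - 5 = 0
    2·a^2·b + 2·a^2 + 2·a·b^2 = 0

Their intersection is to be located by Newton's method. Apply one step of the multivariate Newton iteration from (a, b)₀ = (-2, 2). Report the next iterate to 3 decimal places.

(-1.583, 2.167)

At (-2, 2): F = (3.000, 8.000).
Jacobian J = [[4·a - b + 2, -a], [4·a·b + 4·a + 2·b^2, 2·a^2 + 4·a·b]].
At the point, J = [[-8.000, 2.000], [-16.000, -8.000]] (det J = 96.000).
Solving J·Δ = −F gives Δ = (0.417, 0.167).
Then the next iterate is (a, b)₁ = (-1.583, 2.167).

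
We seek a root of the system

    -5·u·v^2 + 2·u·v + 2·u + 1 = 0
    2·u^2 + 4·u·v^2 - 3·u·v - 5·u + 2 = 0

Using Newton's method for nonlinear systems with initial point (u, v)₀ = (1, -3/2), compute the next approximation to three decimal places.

(-0.522, -1.935)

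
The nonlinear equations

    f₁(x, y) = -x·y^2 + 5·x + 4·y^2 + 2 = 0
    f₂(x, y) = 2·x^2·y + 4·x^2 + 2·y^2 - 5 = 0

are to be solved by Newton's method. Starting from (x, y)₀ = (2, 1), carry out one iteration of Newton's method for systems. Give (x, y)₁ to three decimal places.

At (2, 1): F = (14.000, 21.000).
Jacobian J = [[-y^2 + 5, -2·x·y + 8·y], [4·x·y + 8·x, 2·x^2 + 4·y]].
At the point, J = [[4.000, 4.000], [24.000, 12.000]] (det J = -48.000).
Solving J·Δ = −F gives Δ = (1.750, -5.250).
Then the next iterate is (x, y)₁ = (3.750, -4.250).

(3.750, -4.250)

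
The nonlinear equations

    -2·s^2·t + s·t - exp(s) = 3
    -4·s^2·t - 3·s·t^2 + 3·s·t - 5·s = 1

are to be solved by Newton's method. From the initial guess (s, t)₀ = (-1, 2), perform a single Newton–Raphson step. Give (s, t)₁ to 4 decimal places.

(-0.3534, 0.9534)

At (-1, 2): F = (-9.367879, 2.0000).
Jacobian J = [[-4·s·t + t - exp(s), -2·s^2 + s], [-8·s·t - 3·t^2 + 3·t - 5, -4·s^2 - 6·s·t + 3·s]].
At the point, J = [[9.632121, -3.0000], [5.0000, 5.0000]] (det J = 63.160603).
Solving J·Δ = −F gives Δ = (0.6466, -1.0466).
Then the next iterate is (s, t)₁ = (-0.3534, 0.9534).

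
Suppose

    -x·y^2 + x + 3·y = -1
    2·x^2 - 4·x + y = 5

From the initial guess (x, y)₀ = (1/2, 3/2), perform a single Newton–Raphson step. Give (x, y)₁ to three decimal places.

(-6.571, -7.643)

At (1/2, 3/2): F = (4.875, -5.000).
Jacobian J = [[-y^2 + 1, -2·x·y + 3], [4·x - 4, 1]].
At the point, J = [[-1.250, 1.500], [-2.000, 1.000]] (det J = 1.750).
Solving J·Δ = −F gives Δ = (-7.071, -9.143).
Then the next iterate is (x, y)₁ = (-6.571, -7.643).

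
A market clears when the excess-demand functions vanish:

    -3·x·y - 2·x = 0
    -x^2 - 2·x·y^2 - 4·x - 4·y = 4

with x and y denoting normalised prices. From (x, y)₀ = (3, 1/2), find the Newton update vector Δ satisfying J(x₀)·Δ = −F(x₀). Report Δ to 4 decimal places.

At (3, 1/2): F = (-10.5000, -28.5000).
Jacobian J = [[-3·y - 2, -3·x], [-2·x - 2·y^2 - 4, -4·x·y - 4]].
At the point, J = [[-3.5000, -9.0000], [-10.5000, -10.0000]] (det J = -59.5000).
Solving J·Δ = −F gives Δ = (-2.5462, -0.1765).

(-2.5462, -0.1765)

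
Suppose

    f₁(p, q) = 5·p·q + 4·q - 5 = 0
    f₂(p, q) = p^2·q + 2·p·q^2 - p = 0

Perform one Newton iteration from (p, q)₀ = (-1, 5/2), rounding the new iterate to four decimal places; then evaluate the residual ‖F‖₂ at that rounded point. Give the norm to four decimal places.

At (-1, 5/2): F = (-7.5000, -9.0000).
Jacobian J = [[5·q, 5·p + 4], [2·p·q + 2·q^2 - 1, p^2 + 4·p·q]].
At the point, J = [[12.5000, -1.0000], [6.5000, -9.0000]] (det J = -106.0000).
Solving J·Δ = −F gives Δ = (0.5519, -0.6014).
Then the next iterate is (p, q)₁ = (-0.4481, 1.8986).
Re-evaluating at (-0.4481, 1.8986): F = (-1.659413, -2.401189), so ‖F‖₂ = 2.9188.

2.9188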